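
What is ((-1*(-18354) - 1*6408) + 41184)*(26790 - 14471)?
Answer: 654508470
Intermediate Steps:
((-1*(-18354) - 1*6408) + 41184)*(26790 - 14471) = ((18354 - 6408) + 41184)*12319 = (11946 + 41184)*12319 = 53130*12319 = 654508470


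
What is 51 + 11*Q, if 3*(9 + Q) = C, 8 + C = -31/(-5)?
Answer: -273/5 ≈ -54.600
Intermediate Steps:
C = -9/5 (C = -8 - 31/(-5) = -8 - 31*(-⅕) = -8 + 31/5 = -9/5 ≈ -1.8000)
Q = -48/5 (Q = -9 + (⅓)*(-9/5) = -9 - ⅗ = -48/5 ≈ -9.6000)
51 + 11*Q = 51 + 11*(-48/5) = 51 - 528/5 = -273/5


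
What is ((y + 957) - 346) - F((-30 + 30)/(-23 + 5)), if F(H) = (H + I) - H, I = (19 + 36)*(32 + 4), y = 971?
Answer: -398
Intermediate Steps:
I = 1980 (I = 55*36 = 1980)
F(H) = 1980 (F(H) = (H + 1980) - H = (1980 + H) - H = 1980)
((y + 957) - 346) - F((-30 + 30)/(-23 + 5)) = ((971 + 957) - 346) - 1*1980 = (1928 - 346) - 1980 = 1582 - 1980 = -398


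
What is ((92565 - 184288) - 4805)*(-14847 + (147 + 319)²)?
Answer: -19528483152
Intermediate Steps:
((92565 - 184288) - 4805)*(-14847 + (147 + 319)²) = (-91723 - 4805)*(-14847 + 466²) = -96528*(-14847 + 217156) = -96528*202309 = -19528483152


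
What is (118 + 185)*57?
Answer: 17271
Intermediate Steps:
(118 + 185)*57 = 303*57 = 17271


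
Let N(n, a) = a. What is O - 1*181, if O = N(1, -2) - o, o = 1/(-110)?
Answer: -20129/110 ≈ -182.99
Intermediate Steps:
o = -1/110 ≈ -0.0090909
O = -219/110 (O = -2 - 1*(-1/110) = -2 + 1/110 = -219/110 ≈ -1.9909)
O - 1*181 = -219/110 - 1*181 = -219/110 - 181 = -20129/110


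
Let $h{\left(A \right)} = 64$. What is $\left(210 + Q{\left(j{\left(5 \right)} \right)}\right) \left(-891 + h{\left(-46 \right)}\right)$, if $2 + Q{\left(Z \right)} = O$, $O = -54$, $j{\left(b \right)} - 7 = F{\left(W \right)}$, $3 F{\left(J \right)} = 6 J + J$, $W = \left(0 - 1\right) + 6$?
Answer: $-127358$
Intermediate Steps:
$W = 5$ ($W = -1 + 6 = 5$)
$F{\left(J \right)} = \frac{7 J}{3}$ ($F{\left(J \right)} = \frac{6 J + J}{3} = \frac{7 J}{3}$)
$j{\left(b \right)} = \frac{56}{3}$ ($j{\left(b \right)} = 7 + \frac{7}{3} \cdot 5 = 7 + \frac{35}{3} = \frac{56}{3}$)
$Q{\left(Z \right)} = -56$ ($Q{\left(Z \right)} = -2 - 54 = -56$)
$\left(210 + Q{\left(j{\left(5 \right)} \right)}\right) \left(-891 + h{\left(-46 \right)}\right) = \left(210 - 56\right) \left(-891 + 64\right) = 154 \left(-827\right) = -127358$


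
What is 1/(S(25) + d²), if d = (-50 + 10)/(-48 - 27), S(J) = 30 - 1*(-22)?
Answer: 225/11764 ≈ 0.019126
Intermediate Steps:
S(J) = 52 (S(J) = 30 + 22 = 52)
d = 8/15 (d = -40/(-75) = -40*(-1/75) = 8/15 ≈ 0.53333)
1/(S(25) + d²) = 1/(52 + (8/15)²) = 1/(52 + 64/225) = 1/(11764/225) = 225/11764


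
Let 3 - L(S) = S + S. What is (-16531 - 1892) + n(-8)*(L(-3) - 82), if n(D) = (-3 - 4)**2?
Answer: -22000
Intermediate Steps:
L(S) = 3 - 2*S (L(S) = 3 - (S + S) = 3 - 2*S)
n(D) = 49 (n(D) = (-7)**2 = 49)
(-16531 - 1892) + n(-8)*(L(-3) - 82) = (-16531 - 1892) + 49*((3 - 2*(-3)) - 82) = -18423 + 49*((3 + 6) - 82) = -18423 + 49*(9 - 82) = -18423 + 49*(-73) = -18423 - 3577 = -22000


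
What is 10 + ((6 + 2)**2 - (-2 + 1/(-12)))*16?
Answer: 3202/3 ≈ 1067.3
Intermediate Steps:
10 + ((6 + 2)**2 - (-2 + 1/(-12)))*16 = 10 + (8**2 - (-2 - 1/12))*16 = 10 + (64 - 1*(-25/12))*16 = 10 + (64 + 25/12)*16 = 10 + (793/12)*16 = 10 + 3172/3 = 3202/3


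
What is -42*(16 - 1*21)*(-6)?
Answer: -1260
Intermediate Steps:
-42*(16 - 1*21)*(-6) = -42*(16 - 21)*(-6) = -42*(-5)*(-6) = 210*(-6) = -1260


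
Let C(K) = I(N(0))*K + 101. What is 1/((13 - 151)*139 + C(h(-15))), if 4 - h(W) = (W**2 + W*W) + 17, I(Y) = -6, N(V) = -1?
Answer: -1/16303 ≈ -6.1338e-5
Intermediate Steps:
h(W) = -13 - 2*W**2 (h(W) = 4 - ((W**2 + W*W) + 17) = 4 - ((W**2 + W**2) + 17) = 4 - (2*W**2 + 17) = 4 - (17 + 2*W**2) = 4 + (-17 - 2*W**2) = -13 - 2*W**2)
C(K) = 101 - 6*K (C(K) = -6*K + 101 = 101 - 6*K)
1/((13 - 151)*139 + C(h(-15))) = 1/((13 - 151)*139 + (101 - 6*(-13 - 2*(-15)**2))) = 1/(-138*139 + (101 - 6*(-13 - 2*225))) = 1/(-19182 + (101 - 6*(-13 - 450))) = 1/(-19182 + (101 - 6*(-463))) = 1/(-19182 + (101 + 2778)) = 1/(-19182 + 2879) = 1/(-16303) = -1/16303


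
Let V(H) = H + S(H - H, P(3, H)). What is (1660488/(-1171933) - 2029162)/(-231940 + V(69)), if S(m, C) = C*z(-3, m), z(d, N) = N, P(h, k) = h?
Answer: 2378043570634/271737276643 ≈ 8.7513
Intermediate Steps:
S(m, C) = C*m
V(H) = H (V(H) = H + 3*(H - H) = H + 3*0 = H + 0 = H)
(1660488/(-1171933) - 2029162)/(-231940 + V(69)) = (1660488/(-1171933) - 2029162)/(-231940 + 69) = (1660488*(-1/1171933) - 2029162)/(-231871) = (-1660488/1171933 - 2029162)*(-1/231871) = -2378043570634/1171933*(-1/231871) = 2378043570634/271737276643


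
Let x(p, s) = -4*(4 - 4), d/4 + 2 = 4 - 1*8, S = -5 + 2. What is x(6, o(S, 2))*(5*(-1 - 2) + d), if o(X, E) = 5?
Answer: 0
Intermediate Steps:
S = -3
d = -24 (d = -8 + 4*(4 - 1*8) = -8 + 4*(4 - 8) = -8 + 4*(-4) = -8 - 16 = -24)
x(p, s) = 0 (x(p, s) = -4*0 = 0)
x(6, o(S, 2))*(5*(-1 - 2) + d) = 0*(5*(-1 - 2) - 24) = 0*(5*(-3) - 24) = 0*(-15 - 24) = 0*(-39) = 0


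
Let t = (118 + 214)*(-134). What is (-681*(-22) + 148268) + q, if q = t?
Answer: 118762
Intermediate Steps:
t = -44488 (t = 332*(-134) = -44488)
q = -44488
(-681*(-22) + 148268) + q = (-681*(-22) + 148268) - 44488 = (14982 + 148268) - 44488 = 163250 - 44488 = 118762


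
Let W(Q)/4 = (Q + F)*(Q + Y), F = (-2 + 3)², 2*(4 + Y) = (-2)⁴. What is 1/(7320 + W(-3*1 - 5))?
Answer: 1/7432 ≈ 0.00013455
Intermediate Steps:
Y = 4 (Y = -4 + (½)*(-2)⁴ = -4 + (½)*16 = -4 + 8 = 4)
F = 1 (F = 1² = 1)
W(Q) = 4*(1 + Q)*(4 + Q) (W(Q) = 4*((Q + 1)*(Q + 4)) = 4*((1 + Q)*(4 + Q)) = 4*(1 + Q)*(4 + Q))
1/(7320 + W(-3*1 - 5)) = 1/(7320 + (16 + 4*(-3*1 - 5)² + 20*(-3*1 - 5))) = 1/(7320 + (16 + 4*(-3 - 5)² + 20*(-3 - 5))) = 1/(7320 + (16 + 4*(-8)² + 20*(-8))) = 1/(7320 + (16 + 4*64 - 160)) = 1/(7320 + (16 + 256 - 160)) = 1/(7320 + 112) = 1/7432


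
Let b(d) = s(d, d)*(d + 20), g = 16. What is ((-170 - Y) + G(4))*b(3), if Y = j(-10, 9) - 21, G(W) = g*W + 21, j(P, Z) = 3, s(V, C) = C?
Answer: -4623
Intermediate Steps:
G(W) = 21 + 16*W (G(W) = 16*W + 21 = 21 + 16*W)
Y = -18 (Y = 3 - 21 = -18)
b(d) = d*(20 + d) (b(d) = d*(d + 20) = d*(20 + d))
((-170 - Y) + G(4))*b(3) = ((-170 - 1*(-18)) + (21 + 16*4))*(3*(20 + 3)) = ((-170 + 18) + (21 + 64))*(3*23) = (-152 + 85)*69 = -67*69 = -4623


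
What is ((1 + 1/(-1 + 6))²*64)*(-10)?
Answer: -4608/5 ≈ -921.60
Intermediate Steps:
((1 + 1/(-1 + 6))²*64)*(-10) = ((1 + 1/5)²*64)*(-10) = ((1 + ⅕)²*64)*(-10) = ((6/5)²*64)*(-10) = ((36/25)*64)*(-10) = (2304/25)*(-10) = -4608/5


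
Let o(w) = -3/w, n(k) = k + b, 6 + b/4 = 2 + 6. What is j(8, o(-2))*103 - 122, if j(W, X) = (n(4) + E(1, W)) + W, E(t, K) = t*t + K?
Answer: 2865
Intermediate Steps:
b = 8 (b = -24 + 4*(2 + 6) = -24 + 4*8 = -24 + 32 = 8)
E(t, K) = K + t**2 (E(t, K) = t**2 + K = K + t**2)
n(k) = 8 + k (n(k) = k + 8 = 8 + k)
j(W, X) = 13 + 2*W (j(W, X) = ((8 + 4) + (W + 1**2)) + W = (12 + (W + 1)) + W = (12 + (1 + W)) + W = (13 + W) + W = 13 + 2*W)
j(8, o(-2))*103 - 122 = (13 + 2*8)*103 - 122 = (13 + 16)*103 - 122 = 29*103 - 122 = 2987 - 122 = 2865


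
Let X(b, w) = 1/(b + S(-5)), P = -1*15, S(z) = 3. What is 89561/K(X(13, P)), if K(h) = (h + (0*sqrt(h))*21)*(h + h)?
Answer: 11463808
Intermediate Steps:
P = -15
X(b, w) = 1/(3 + b) (X(b, w) = 1/(b + 3) = 1/(3 + b))
K(h) = 2*h**2 (K(h) = (h + 0*21)*(2*h) = (h + 0)*(2*h) = h*(2*h) = 2*h**2)
89561/K(X(13, P)) = 89561/((2*(1/(3 + 13))**2)) = 89561/((2*(1/16)**2)) = 89561/((2*(1/256))) = 89561/(1/128) = 89561*128 = 11463808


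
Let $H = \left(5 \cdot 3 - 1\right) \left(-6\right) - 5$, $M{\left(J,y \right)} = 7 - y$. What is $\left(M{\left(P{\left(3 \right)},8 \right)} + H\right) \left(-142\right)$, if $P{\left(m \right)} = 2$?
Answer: $12780$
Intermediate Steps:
$H = -89$ ($H = \left(15 - 1\right) \left(-6\right) - 5 = 14 \left(-6\right) - 5 = -84 - 5 = -89$)
$\left(M{\left(P{\left(3 \right)},8 \right)} + H\right) \left(-142\right) = \left(\left(7 - 8\right) - 89\right) \left(-142\right) = \left(-1 - 89\right) \left(-142\right) = \left(-90\right) \left(-142\right) = 12780$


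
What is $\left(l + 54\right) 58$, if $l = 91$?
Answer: $8410$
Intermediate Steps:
$\left(l + 54\right) 58 = \left(91 + 54\right) 58 = 145 \cdot 58 = 8410$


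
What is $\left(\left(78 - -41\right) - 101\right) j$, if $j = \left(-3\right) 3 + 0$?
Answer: $-162$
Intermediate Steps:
$j = -9$ ($j = -9 + 0 = -9$)
$\left(\left(78 - -41\right) - 101\right) j = \left(\left(78 - -41\right) - 101\right) \left(-9\right) = \left(\left(78 + 41\right) - 101\right) \left(-9\right) = \left(119 - 101\right) \left(-9\right) = 18 \left(-9\right) = -162$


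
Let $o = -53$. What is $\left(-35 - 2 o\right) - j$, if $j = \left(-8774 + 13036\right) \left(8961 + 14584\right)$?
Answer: $-100348719$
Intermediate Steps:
$j = 100348790$ ($j = 4262 \cdot 23545 = 100348790$)
$\left(-35 - 2 o\right) - j = \left(-35 - -106\right) - 100348790 = \left(-35 + 106\right) - 100348790 = 71 - 100348790 = -100348719$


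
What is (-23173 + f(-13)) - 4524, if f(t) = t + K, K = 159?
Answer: -27551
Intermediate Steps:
f(t) = 159 + t (f(t) = t + 159 = 159 + t)
(-23173 + f(-13)) - 4524 = (-23173 + (159 - 13)) - 4524 = (-23173 + 146) - 4524 = -23027 - 4524 = -27551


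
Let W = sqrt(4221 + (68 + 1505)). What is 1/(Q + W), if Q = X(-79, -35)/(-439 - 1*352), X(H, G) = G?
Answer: -565/73983561 + 12769*sqrt(5794)/73983561 ≈ 0.013130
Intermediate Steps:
W = sqrt(5794) (W = sqrt(4221 + 1573) = sqrt(5794) ≈ 76.118)
Q = 5/113 (Q = -35/(-439 - 1*352) = -35/(-439 - 352) = -35/(-791) = -35*(-1/791) = 5/113 ≈ 0.044248)
1/(Q + W) = 1/(5/113 + sqrt(5794))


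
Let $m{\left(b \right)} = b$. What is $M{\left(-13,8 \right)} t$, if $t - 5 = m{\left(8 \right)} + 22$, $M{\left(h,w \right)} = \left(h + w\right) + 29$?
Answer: $840$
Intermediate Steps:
$M{\left(h,w \right)} = 29 + h + w$
$t = 35$ ($t = 5 + \left(8 + 22\right) = 5 + 30 = 35$)
$M{\left(-13,8 \right)} t = \left(29 - 13 + 8\right) 35 = 24 \cdot 35 = 840$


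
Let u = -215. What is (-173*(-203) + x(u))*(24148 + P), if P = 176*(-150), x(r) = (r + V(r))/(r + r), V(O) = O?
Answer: -79090240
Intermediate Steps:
x(r) = 1 (x(r) = (r + r)/(r + r) = (2*r)/((2*r)) = (2*r)*(1/(2*r)) = 1)
P = -26400
(-173*(-203) + x(u))*(24148 + P) = (-173*(-203) + 1)*(24148 - 26400) = (35119 + 1)*(-2252) = 35120*(-2252) = -79090240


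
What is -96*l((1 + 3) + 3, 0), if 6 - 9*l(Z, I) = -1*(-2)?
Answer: -128/3 ≈ -42.667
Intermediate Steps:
l(Z, I) = 4/9 (l(Z, I) = ⅔ - (-1)*(-2)/9 = ⅔ - ⅑*2 = ⅔ - 2/9 = 4/9)
-96*l((1 + 3) + 3, 0) = -96*4/9 = -128/3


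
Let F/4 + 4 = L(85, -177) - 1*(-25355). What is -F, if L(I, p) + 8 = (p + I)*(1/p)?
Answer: -17943212/177 ≈ -1.0137e+5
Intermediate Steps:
L(I, p) = -8 + (I + p)/p (L(I, p) = -8 + (p + I)*(1/p) = -8 + (I + p)/p)
F = 17943212/177 (F = -16 + 4*((-7 + 85/(-177)) - 1*(-25355)) = -16 + 4*((-7 + 85*(-1/177)) + 25355) = -16 + 4*((-7 - 85/177) + 25355) = -16 + 4*(-1324/177 + 25355) = -16 + 4*(4486511/177) = -16 + 17946044/177 = 17943212/177 ≈ 1.0137e+5)
-F = -1*17943212/177 = -17943212/177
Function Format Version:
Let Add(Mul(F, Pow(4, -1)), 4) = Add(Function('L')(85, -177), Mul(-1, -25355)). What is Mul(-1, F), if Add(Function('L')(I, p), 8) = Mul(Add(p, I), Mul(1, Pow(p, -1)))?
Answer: Rational(-17943212, 177) ≈ -1.0137e+5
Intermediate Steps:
Function('L')(I, p) = Add(-8, Mul(Pow(p, -1), Add(I, p))) (Function('L')(I, p) = Add(-8, Mul(Add(p, I), Mul(1, Pow(p, -1)))) = Add(-8, Mul(Add(I, p), Pow(p, -1))) = Add(-8, Mul(Pow(p, -1), Add(I, p))))
F = Rational(17943212, 177) (F = Add(-16, Mul(4, Add(Add(-7, Mul(85, Pow(-177, -1))), Mul(-1, -25355)))) = Add(-16, Mul(4, Add(Add(-7, Mul(85, Rational(-1, 177))), 25355))) = Add(-16, Mul(4, Add(Add(-7, Rational(-85, 177)), 25355))) = Add(-16, Mul(4, Add(Rational(-1324, 177), 25355))) = Add(-16, Mul(4, Rational(4486511, 177))) = Add(-16, Rational(17946044, 177)) = Rational(17943212, 177) ≈ 1.0137e+5)
Mul(-1, F) = Mul(-1, Rational(17943212, 177)) = Rational(-17943212, 177)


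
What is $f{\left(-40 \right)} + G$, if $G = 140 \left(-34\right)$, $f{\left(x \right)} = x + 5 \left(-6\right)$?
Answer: $-4830$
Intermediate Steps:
$f{\left(x \right)} = -30 + x$ ($f{\left(x \right)} = x - 30 = -30 + x$)
$G = -4760$
$f{\left(-40 \right)} + G = \left(-30 - 40\right) - 4760 = -70 - 4760 = -4830$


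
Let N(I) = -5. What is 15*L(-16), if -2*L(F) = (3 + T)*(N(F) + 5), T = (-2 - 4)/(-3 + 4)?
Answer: 0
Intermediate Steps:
T = -6 (T = -6/1 = -6*1 = -6)
L(F) = 0 (L(F) = -(3 - 6)*(-5 + 5)/2 = -(-3)*0/2 = -½*0 = 0)
15*L(-16) = 15*0 = 0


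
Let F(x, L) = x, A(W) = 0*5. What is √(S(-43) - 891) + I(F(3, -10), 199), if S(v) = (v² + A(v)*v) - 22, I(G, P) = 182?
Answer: 182 + 6*√26 ≈ 212.59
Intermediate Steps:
A(W) = 0
S(v) = -22 + v² (S(v) = (v² + 0*v) - 22 = (v² + 0) - 22 = v² - 22 = -22 + v²)
√(S(-43) - 891) + I(F(3, -10), 199) = √((-22 + (-43)²) - 891) + 182 = √((-22 + 1849) - 891) + 182 = √(1827 - 891) + 182 = √936 + 182 = 6*√26 + 182 = 182 + 6*√26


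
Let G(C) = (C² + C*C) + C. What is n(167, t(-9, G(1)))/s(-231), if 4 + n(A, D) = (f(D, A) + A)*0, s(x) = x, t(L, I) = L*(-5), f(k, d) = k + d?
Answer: 4/231 ≈ 0.017316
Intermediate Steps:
f(k, d) = d + k
G(C) = C + 2*C² (G(C) = (C² + C²) + C = 2*C² + C = C + 2*C²)
t(L, I) = -5*L
n(A, D) = -4 (n(A, D) = -4 + ((A + D) + A)*0 = -4 + (D + 2*A)*0 = -4 + 0 = -4)
n(167, t(-9, G(1)))/s(-231) = -4/(-231) = -4*(-1/231) = 4/231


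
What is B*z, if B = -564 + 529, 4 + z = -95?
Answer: 3465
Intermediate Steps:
z = -99 (z = -4 - 95 = -99)
B = -35
B*z = -35*(-99) = 3465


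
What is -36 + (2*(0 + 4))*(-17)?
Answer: -172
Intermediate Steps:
-36 + (2*(0 + 4))*(-17) = -36 + (2*4)*(-17) = -36 + 8*(-17) = -36 - 136 = -172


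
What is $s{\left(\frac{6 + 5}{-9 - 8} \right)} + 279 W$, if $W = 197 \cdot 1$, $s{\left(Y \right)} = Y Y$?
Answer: $\frac{15884428}{289} \approx 54963.0$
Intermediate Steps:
$s{\left(Y \right)} = Y^{2}$
$W = 197$
$s{\left(\frac{6 + 5}{-9 - 8} \right)} + 279 W = \left(\frac{6 + 5}{-9 - 8}\right)^{2} + 279 \cdot 197 = \left(\frac{11}{-17}\right)^{2} + 54963 = \left(11 \left(- \frac{1}{17}\right)\right)^{2} + 54963 = \left(- \frac{11}{17}\right)^{2} + 54963 = \frac{121}{289} + 54963 = \frac{15884428}{289}$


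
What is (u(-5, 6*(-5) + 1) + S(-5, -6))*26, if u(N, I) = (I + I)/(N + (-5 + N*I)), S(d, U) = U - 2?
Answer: -29588/135 ≈ -219.17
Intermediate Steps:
S(d, U) = -2 + U
u(N, I) = 2*I/(-5 + N + I*N) (u(N, I) = (2*I)/(N + (-5 + I*N)) = (2*I)/(-5 + N + I*N) = 2*I/(-5 + N + I*N))
(u(-5, 6*(-5) + 1) + S(-5, -6))*26 = (2*(6*(-5) + 1)/(-5 - 5 + (6*(-5) + 1)*(-5)) + (-2 - 6))*26 = (2*(-30 + 1)/(-5 - 5 + (-30 + 1)*(-5)) - 8)*26 = (2*(-29)/(-5 - 5 - 29*(-5)) - 8)*26 = (2*(-29)/(-5 - 5 + 145) - 8)*26 = (2*(-29)/135 - 8)*26 = (2*(-29)*(1/135) - 8)*26 = (-58/135 - 8)*26 = -1138/135*26 = -29588/135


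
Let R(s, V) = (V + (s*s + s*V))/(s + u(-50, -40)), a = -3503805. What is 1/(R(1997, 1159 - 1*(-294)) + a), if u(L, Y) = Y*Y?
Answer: -3597/12596295482 ≈ -2.8556e-7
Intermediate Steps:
u(L, Y) = Y**2
R(s, V) = (V + s**2 + V*s)/(1600 + s) (R(s, V) = (V + (s*s + s*V))/(s + (-40)**2) = (V + (s**2 + V*s))/(s + 1600) = (V + s**2 + V*s)/(1600 + s))
1/(R(1997, 1159 - 1*(-294)) + a) = 1/(((1159 - 1*(-294)) + 1997**2 + (1159 - 1*(-294))*1997)/(1600 + 1997) - 3503805) = 1/(((1159 + 294) + 3988009 + (1159 + 294)*1997)/3597 - 3503805) = 1/((1453 + 3988009 + 1453*1997)/3597 - 3503805) = 1/((1453 + 3988009 + 2901641)/3597 - 3503805) = 1/((1/3597)*6891103 - 3503805) = 1/(6891103/3597 - 3503805) = 1/(-12596295482/3597) = -3597/12596295482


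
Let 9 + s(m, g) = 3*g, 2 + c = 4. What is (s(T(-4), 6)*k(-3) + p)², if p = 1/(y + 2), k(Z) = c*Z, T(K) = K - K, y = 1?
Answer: 25921/9 ≈ 2880.1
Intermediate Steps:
T(K) = 0
c = 2 (c = -2 + 4 = 2)
s(m, g) = -9 + 3*g
k(Z) = 2*Z
p = ⅓ (p = 1/(1 + 2) = 1/3 = ⅓ ≈ 0.33333)
(s(T(-4), 6)*k(-3) + p)² = ((-9 + 3*6)*(2*(-3)) + ⅓)² = ((-9 + 18)*(-6) + ⅓)² = (9*(-6) + ⅓)² = (-54 + ⅓)² = (-161/3)² = 25921/9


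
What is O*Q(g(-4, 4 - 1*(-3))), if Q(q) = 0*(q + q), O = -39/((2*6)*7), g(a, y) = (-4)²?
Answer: 0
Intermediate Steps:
g(a, y) = 16
O = -13/28 (O = -39/(12*7) = -39/84 = -39*1/84 = -13/28 ≈ -0.46429)
Q(q) = 0 (Q(q) = 0*(2*q) = 0)
O*Q(g(-4, 4 - 1*(-3))) = -13/28*0 = 0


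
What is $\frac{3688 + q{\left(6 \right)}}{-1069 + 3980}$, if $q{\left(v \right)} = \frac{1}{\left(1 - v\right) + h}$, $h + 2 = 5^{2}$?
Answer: $\frac{935}{738} \approx 1.2669$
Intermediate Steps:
$h = 23$ ($h = -2 + 5^{2} = -2 + 25 = 23$)
$q{\left(v \right)} = \frac{1}{24 - v}$ ($q{\left(v \right)} = \frac{1}{\left(1 - v\right) + 23} = \frac{1}{24 - v}$)
$\frac{3688 + q{\left(6 \right)}}{-1069 + 3980} = \frac{3688 + \frac{1}{24 - 6}}{-1069 + 3980} = \frac{3688 + \frac{1}{24 - 6}}{2911} = \left(3688 + \frac{1}{18}\right) \frac{1}{2911} = \frac{66385}{18} \cdot \frac{1}{2911} = \frac{935}{738}$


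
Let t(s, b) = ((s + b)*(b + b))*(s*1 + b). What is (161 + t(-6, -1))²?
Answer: 3969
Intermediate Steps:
t(s, b) = 2*b*(b + s)² (t(s, b) = ((b + s)*(2*b))*(s + b) = (2*b*(b + s))*(b + s) = 2*b*(b + s)²)
(161 + t(-6, -1))² = (161 + 2*(-1)*(-1 - 6)²)² = (161 + 2*(-1)*(-7)²)² = (161 + 2*(-1)*49)² = (161 - 98)² = 63² = 3969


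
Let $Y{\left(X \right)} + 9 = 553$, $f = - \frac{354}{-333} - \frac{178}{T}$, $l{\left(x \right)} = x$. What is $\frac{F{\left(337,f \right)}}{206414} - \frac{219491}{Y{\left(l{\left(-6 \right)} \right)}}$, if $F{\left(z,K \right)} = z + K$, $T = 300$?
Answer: $- \frac{1232585126873}{3054927200} \approx -403.47$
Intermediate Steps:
$f = \frac{869}{1850}$ ($f = - \frac{354}{-333} - \frac{178}{300} = \left(-354\right) \left(- \frac{1}{333}\right) - \frac{89}{150} = \frac{118}{111} - \frac{89}{150} = \frac{869}{1850} \approx 0.46973$)
$F{\left(z,K \right)} = K + z$
$Y{\left(X \right)} = 544$ ($Y{\left(X \right)} = -9 + 553 = 544$)
$\frac{F{\left(337,f \right)}}{206414} - \frac{219491}{Y{\left(l{\left(-6 \right)} \right)}} = \frac{\frac{869}{1850} + 337}{206414} - \frac{219491}{544} = \frac{624319}{1850} \cdot \frac{1}{206414} - \frac{219491}{544} = \frac{624319}{381865900} - \frac{219491}{544} = - \frac{1232585126873}{3054927200}$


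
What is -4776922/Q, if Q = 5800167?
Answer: -4776922/5800167 ≈ -0.82358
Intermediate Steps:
-4776922/Q = -4776922/5800167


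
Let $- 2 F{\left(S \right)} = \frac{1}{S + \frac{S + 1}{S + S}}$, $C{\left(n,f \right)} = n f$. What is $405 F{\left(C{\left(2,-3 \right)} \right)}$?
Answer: $\frac{2430}{67} \approx 36.269$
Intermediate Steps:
$C{\left(n,f \right)} = f n$
$F{\left(S \right)} = - \frac{1}{2 \left(S + \frac{1 + S}{2 S}\right)}$ ($F{\left(S \right)} = - \frac{1}{2 \left(S + \frac{S + 1}{S + S}\right)} = - \frac{1}{2 \left(S + \frac{1 + S}{2 S}\right)}$)
$405 F{\left(C{\left(2,-3 \right)} \right)} = 405 \left(- \frac{\left(-3\right) 2}{1 - 6 + 2 \left(\left(-3\right) 2\right)^{2}}\right) = 405 \left(\left(-1\right) \left(-6\right) \frac{1}{1 - 6 + 2 \left(-6\right)^{2}}\right) = 405 \left(\left(-1\right) \left(-6\right) \frac{1}{1 - 6 + 2 \cdot 36}\right) = 405 \left(\left(-1\right) \left(-6\right) \frac{1}{1 - 6 + 72}\right) = 405 \left(\left(-1\right) \left(-6\right) \frac{1}{67}\right) = 405 \cdot \frac{6}{67} = \frac{2430}{67}$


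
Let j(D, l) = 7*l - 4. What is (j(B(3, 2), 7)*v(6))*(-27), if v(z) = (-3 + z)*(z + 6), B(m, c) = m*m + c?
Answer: -43740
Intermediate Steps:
B(m, c) = c + m**2 (B(m, c) = m**2 + c = c + m**2)
v(z) = (-3 + z)*(6 + z)
j(D, l) = -4 + 7*l
(j(B(3, 2), 7)*v(6))*(-27) = ((-4 + 7*7)*(-18 + 6**2 + 3*6))*(-27) = ((-4 + 49)*(-18 + 36 + 18))*(-27) = (45*36)*(-27) = 1620*(-27) = -43740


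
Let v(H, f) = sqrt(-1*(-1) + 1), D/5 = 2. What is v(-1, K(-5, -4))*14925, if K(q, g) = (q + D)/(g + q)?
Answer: 14925*sqrt(2) ≈ 21107.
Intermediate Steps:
D = 10 (D = 5*2 = 10)
K(q, g) = (10 + q)/(g + q) (K(q, g) = (q + 10)/(g + q) = (10 + q)/(g + q))
v(H, f) = sqrt(2) (v(H, f) = sqrt(1 + 1) = sqrt(2))
v(-1, K(-5, -4))*14925 = sqrt(2)*14925 = 14925*sqrt(2)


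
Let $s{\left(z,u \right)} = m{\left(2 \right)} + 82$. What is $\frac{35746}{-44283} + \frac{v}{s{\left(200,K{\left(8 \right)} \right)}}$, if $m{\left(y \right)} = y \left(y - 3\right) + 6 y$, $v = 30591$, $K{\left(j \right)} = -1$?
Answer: $\frac{1351372621}{4074036} \approx 331.7$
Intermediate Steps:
$m{\left(y \right)} = 6 y + y \left(-3 + y\right)$ ($m{\left(y \right)} = y \left(-3 + y\right) + 6 y = 6 y + y \left(-3 + y\right)$)
$s{\left(z,u \right)} = 92$ ($s{\left(z,u \right)} = 2 \left(3 + 2\right) + 82 = 2 \cdot 5 + 82 = 10 + 82 = 92$)
$\frac{35746}{-44283} + \frac{v}{s{\left(200,K{\left(8 \right)} \right)}} = \frac{35746}{-44283} + \frac{30591}{92} = 35746 \left(- \frac{1}{44283}\right) + 30591 \cdot \frac{1}{92} = - \frac{35746}{44283} + \frac{30591}{92} = \frac{1351372621}{4074036}$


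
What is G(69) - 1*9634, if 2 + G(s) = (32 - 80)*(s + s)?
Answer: -16260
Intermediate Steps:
G(s) = -2 - 96*s (G(s) = -2 + (32 - 80)*(s + s) = -2 - 96*s)
G(69) - 1*9634 = (-2 - 96*69) - 1*9634 = (-2 - 6624) - 9634 = -6626 - 9634 = -16260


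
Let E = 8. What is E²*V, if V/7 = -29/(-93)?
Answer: 12992/93 ≈ 139.70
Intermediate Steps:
V = 203/93 (V = 7*(-29/(-93)) = 7*(-29*(-1/93)) = 7*(29/93) = 203/93 ≈ 2.1828)
E²*V = 8²*(203/93) = 64*(203/93) = 12992/93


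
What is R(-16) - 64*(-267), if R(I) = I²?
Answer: 17344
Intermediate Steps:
R(-16) - 64*(-267) = (-16)² - 64*(-267) = 256 + 17088 = 17344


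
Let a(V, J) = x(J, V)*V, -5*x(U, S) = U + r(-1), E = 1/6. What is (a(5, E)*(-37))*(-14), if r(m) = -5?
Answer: 7511/3 ≈ 2503.7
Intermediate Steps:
E = ⅙ ≈ 0.16667
x(U, S) = 1 - U/5 (x(U, S) = -(U - 5)/5 = -(-5 + U)/5 = 1 - U/5)
a(V, J) = V*(1 - J/5) (a(V, J) = (1 - J/5)*V = V*(1 - J/5))
(a(5, E)*(-37))*(-14) = (((⅕)*5*(5 - 1*⅙))*(-37))*(-14) = (((⅕)*5*(5 - ⅙))*(-37))*(-14) = (((⅕)*5*(29/6))*(-37))*(-14) = ((29/6)*(-37))*(-14) = -1073/6*(-14) = 7511/3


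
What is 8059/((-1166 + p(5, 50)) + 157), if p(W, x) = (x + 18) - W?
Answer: -8059/946 ≈ -8.5190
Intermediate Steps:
p(W, x) = 18 + x - W (p(W, x) = (18 + x) - W = 18 + x - W)
8059/((-1166 + p(5, 50)) + 157) = 8059/((-1166 + (18 + 50 - 1*5)) + 157) = 8059/((-1166 + (18 + 50 - 5)) + 157) = 8059/((-1166 + 63) + 157) = 8059/(-1103 + 157) = 8059/(-946) = 8059*(-1/946) = -8059/946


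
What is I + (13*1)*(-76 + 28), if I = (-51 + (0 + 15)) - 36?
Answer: -696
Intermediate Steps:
I = -72 (I = (-51 + 15) - 36 = -36 - 36 = -72)
I + (13*1)*(-76 + 28) = -72 + (13*1)*(-76 + 28) = -72 + 13*(-48) = -72 - 624 = -696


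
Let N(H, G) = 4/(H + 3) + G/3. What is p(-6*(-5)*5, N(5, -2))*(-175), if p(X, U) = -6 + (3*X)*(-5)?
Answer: 394800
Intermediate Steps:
N(H, G) = 4/(3 + H) + G/3 (N(H, G) = 4/(3 + H) + G*(⅓) = 4/(3 + H) + G/3)
p(X, U) = -6 - 15*X
p(-6*(-5)*5, N(5, -2))*(-175) = (-6 - (-15)*(6*(-5))*5)*(-175) = (-6 - (-15)*(-30*5))*(-175) = (-6 - (-15)*(-150))*(-175) = (-6 - 15*150)*(-175) = (-6 - 2250)*(-175) = -2256*(-175) = 394800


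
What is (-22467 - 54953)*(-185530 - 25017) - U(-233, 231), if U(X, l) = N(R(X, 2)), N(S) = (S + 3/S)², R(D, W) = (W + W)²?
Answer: 4172940410359/256 ≈ 1.6301e+10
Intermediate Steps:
R(D, W) = 4*W² (R(D, W) = (2*W)² = 4*W²)
U(X, l) = 67081/256 (U(X, l) = (3 + (4*2²)²)²/(4*2²)² = (3 + (4*4)²)²/(4*4)² = (3 + 16²)²/16² = (3 + 256)²/256 = (1/256)*259² = (1/256)*67081 = 67081/256)
(-22467 - 54953)*(-185530 - 25017) - U(-233, 231) = (-22467 - 54953)*(-185530 - 25017) - 1*67081/256 = -77420*(-210547) - 67081/256 = 16300548740 - 67081/256 = 4172940410359/256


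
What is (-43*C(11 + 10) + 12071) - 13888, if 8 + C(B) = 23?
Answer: -2462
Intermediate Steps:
C(B) = 15 (C(B) = -8 + 23 = 15)
(-43*C(11 + 10) + 12071) - 13888 = (-43*15 + 12071) - 13888 = (-645 + 12071) - 13888 = 11426 - 13888 = -2462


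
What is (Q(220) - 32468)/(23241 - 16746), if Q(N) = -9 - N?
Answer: -10899/2165 ≈ -5.0342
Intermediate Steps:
(Q(220) - 32468)/(23241 - 16746) = ((-9 - 1*220) - 32468)/(23241 - 16746) = ((-9 - 220) - 32468)/6495 = (-229 - 32468)*(1/6495) = -32697*1/6495 = -10899/2165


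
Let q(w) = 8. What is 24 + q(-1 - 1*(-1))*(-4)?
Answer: -8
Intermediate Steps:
24 + q(-1 - 1*(-1))*(-4) = 24 + 8*(-4) = 24 - 32 = -8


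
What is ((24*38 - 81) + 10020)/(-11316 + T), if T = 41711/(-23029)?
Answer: -249887679/260637875 ≈ -0.95875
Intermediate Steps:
T = -41711/23029 (T = 41711*(-1/23029) = -41711/23029 ≈ -1.8112)
((24*38 - 81) + 10020)/(-11316 + T) = ((24*38 - 81) + 10020)/(-11316 - 41711/23029) = ((912 - 81) + 10020)/(-260637875/23029) = (831 + 10020)*(-23029/260637875) = 10851*(-23029/260637875) = -249887679/260637875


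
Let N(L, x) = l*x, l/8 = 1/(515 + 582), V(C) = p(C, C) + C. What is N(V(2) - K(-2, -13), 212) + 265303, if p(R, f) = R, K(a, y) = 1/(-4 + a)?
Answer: 291039087/1097 ≈ 2.6530e+5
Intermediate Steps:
V(C) = 2*C (V(C) = C + C = 2*C)
l = 8/1097 (l = 8/(515 + 582) = 8/1097 ≈ 0.0072926)
N(L, x) = 8*x/1097
N(V(2) - K(-2, -13), 212) + 265303 = (8/1097)*212 + 265303 = 1696/1097 + 265303 = 291039087/1097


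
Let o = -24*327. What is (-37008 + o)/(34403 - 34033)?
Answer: -22428/185 ≈ -121.23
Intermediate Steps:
o = -7848
(-37008 + o)/(34403 - 34033) = (-37008 - 7848)/(34403 - 34033) = -44856/370 = -44856*1/370 = -22428/185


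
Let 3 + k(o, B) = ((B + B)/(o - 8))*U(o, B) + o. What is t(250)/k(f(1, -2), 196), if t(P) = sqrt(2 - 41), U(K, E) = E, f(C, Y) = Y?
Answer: -5*I*sqrt(39)/38441 ≈ -0.00081228*I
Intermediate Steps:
t(P) = I*sqrt(39) (t(P) = sqrt(-39) = I*sqrt(39))
k(o, B) = -3 + o + 2*B**2/(-8 + o) (k(o, B) = -3 + (((B + B)/(o - 8))*B + o) = -3 + (((2*B)/(-8 + o))*B + o) = -3 + ((2*B/(-8 + o))*B + o) = -3 + (2*B**2/(-8 + o) + o) = -3 + (o + 2*B**2/(-8 + o)) = -3 + o + 2*B**2/(-8 + o))
t(250)/k(f(1, -2), 196) = (I*sqrt(39))/(((24 + (-2)**2 - 11*(-2) + 2*196**2)/(-8 - 2))) = (I*sqrt(39))/(((24 + 4 + 22 + 2*38416)/(-10))) = (I*sqrt(39))/((-(24 + 4 + 22 + 76832)/10)) = (I*sqrt(39))/((-1/10*76882)) = (I*sqrt(39))/(-38441/5) = (I*sqrt(39))*(-5/38441) = -5*I*sqrt(39)/38441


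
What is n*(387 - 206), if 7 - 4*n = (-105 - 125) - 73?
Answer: 28055/2 ≈ 14028.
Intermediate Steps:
n = 155/2 (n = 7/4 - ((-105 - 125) - 73)/4 = 7/4 - (-230 - 73)/4 = 7/4 - 1/4*(-303) = 7/4 + 303/4 = 155/2 ≈ 77.500)
n*(387 - 206) = 155*(387 - 206)/2 = (155/2)*181 = 28055/2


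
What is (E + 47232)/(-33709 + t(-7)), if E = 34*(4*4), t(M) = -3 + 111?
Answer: -47776/33601 ≈ -1.4219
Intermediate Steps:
t(M) = 108
E = 544 (E = 34*16 = 544)
(E + 47232)/(-33709 + t(-7)) = (544 + 47232)/(-33709 + 108) = 47776/(-33601) = 47776*(-1/33601) = -47776/33601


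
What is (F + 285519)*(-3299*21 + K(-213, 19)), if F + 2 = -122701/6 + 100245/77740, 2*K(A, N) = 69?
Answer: -43903987037071/2392 ≈ -1.8355e+10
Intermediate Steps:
K(A, N) = 69/2 (K(A, N) = (½)*69 = 69/2)
F = -953910715/46644 (F = -2 + (-122701/6 + 100245/77740) = -2 + (-122701*⅙ + 100245*(1/77740)) = -2 + (-122701/6 + 20049/15548) = -2 - 953817427/46644 = -953910715/46644 ≈ -20451.)
(F + 285519)*(-3299*21 + K(-213, 19)) = (-953910715/46644 + 285519)*(-3299*21 + 69/2) = 12363837521*(-69279 + 69/2)/46644 = (12363837521/46644)*(-138489/2) = -43903987037071/2392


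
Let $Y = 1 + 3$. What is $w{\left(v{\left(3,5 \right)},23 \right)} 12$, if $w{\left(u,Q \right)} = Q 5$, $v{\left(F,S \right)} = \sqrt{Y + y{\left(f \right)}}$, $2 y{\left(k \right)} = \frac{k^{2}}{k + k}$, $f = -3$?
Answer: $1380$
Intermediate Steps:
$Y = 4$
$y{\left(k \right)} = \frac{k}{4}$ ($y{\left(k \right)} = \frac{\frac{1}{k + k} k^{2}}{2} = \frac{\frac{1}{2 k} k^{2}}{2} = \frac{\frac{1}{2} k}{2} = \frac{k}{4}$)
$v{\left(F,S \right)} = \frac{\sqrt{13}}{2}$ ($v{\left(F,S \right)} = \sqrt{4 + \frac{1}{4} \left(-3\right)} = \sqrt{4 - \frac{3}{4}} = \sqrt{\frac{13}{4}} = \frac{\sqrt{13}}{2}$)
$w{\left(u,Q \right)} = 5 Q$
$w{\left(v{\left(3,5 \right)},23 \right)} 12 = 5 \cdot 23 \cdot 12 = 115 \cdot 12 = 1380$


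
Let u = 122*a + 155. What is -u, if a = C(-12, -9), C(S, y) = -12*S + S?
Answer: -16259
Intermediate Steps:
C(S, y) = -11*S
a = 132 (a = -11*(-12) = 132)
u = 16259 (u = 122*132 + 155 = 16104 + 155 = 16259)
-u = -1*16259 = -16259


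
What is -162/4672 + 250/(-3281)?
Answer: -849761/7664416 ≈ -0.11087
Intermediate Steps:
-162/4672 + 250/(-3281) = -162*1/4672 + 250*(-1/3281) = -81/2336 - 250/3281 = -849761/7664416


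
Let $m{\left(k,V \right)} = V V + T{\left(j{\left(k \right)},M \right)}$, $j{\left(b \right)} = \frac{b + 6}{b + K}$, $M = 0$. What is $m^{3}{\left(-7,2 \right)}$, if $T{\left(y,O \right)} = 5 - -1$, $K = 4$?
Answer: $1000$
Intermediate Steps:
$j{\left(b \right)} = \frac{6 + b}{4 + b}$ ($j{\left(b \right)} = \frac{b + 6}{b + 4} = \frac{6 + b}{4 + b}$)
$T{\left(y,O \right)} = 6$ ($T{\left(y,O \right)} = 5 + 1 = 6$)
$m{\left(k,V \right)} = 6 + V^{2}$ ($m{\left(k,V \right)} = V V + 6 = V^{2} + 6 = 6 + V^{2}$)
$m^{3}{\left(-7,2 \right)} = \left(6 + 2^{2}\right)^{3} = \left(6 + 4\right)^{3} = 10^{3} = 1000$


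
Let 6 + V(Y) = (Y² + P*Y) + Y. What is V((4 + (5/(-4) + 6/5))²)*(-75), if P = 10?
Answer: -196351443/6400 ≈ -30680.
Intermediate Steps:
V(Y) = -6 + Y² + 11*Y (V(Y) = -6 + ((Y² + 10*Y) + Y) = -6 + (Y² + 11*Y) = -6 + Y² + 11*Y)
V((4 + (5/(-4) + 6/5))²)*(-75) = (-6 + ((4 + (5/(-4) + 6/5))²)² + 11*(4 + (5/(-4) + 6/5))²)*(-75) = (-6 + ((4 + (5*(-¼) + 6*(⅕)))²)² + 11*(4 + (5*(-¼) + 6*(⅕)))²)*(-75) = (-6 + ((4 + (-5/4 + 6/5))²)² + 11*(4 + (-5/4 + 6/5))²)*(-75) = (-6 + ((4 - 1/20)²)² + 11*(4 - 1/20)²)*(-75) = (-6 + ((79/20)²)² + 11*(79/20)²)*(-75) = (-6 + (6241/400)² + 11*(6241/400))*(-75) = (-6 + 38950081/160000 + 68651/400)*(-75) = (65450481/160000)*(-75) = -196351443/6400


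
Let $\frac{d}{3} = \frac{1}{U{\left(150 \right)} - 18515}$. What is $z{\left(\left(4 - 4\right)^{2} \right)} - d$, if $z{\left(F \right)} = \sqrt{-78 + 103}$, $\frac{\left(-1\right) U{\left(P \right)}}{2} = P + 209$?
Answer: $\frac{32056}{6411} \approx 5.0002$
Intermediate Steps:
$U{\left(P \right)} = -418 - 2 P$ ($U{\left(P \right)} = - 2 \left(P + 209\right) = - 2 \left(209 + P\right) = -418 - 2 P$)
$z{\left(F \right)} = 5$ ($z{\left(F \right)} = \sqrt{25} = 5$)
$d = - \frac{1}{6411}$ ($d = \frac{3}{\left(-418 - 300\right) - 18515} = \frac{3}{-718 - 18515} = \frac{3}{-19233} = 3 \left(- \frac{1}{19233}\right) = - \frac{1}{6411} \approx -0.00015598$)
$z{\left(\left(4 - 4\right)^{2} \right)} - d = 5 - - \frac{1}{6411} = 5 + \frac{1}{6411} = \frac{32056}{6411}$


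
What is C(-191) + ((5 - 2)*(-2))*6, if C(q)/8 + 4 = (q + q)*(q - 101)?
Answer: 892284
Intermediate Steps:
C(q) = -32 + 16*q*(-101 + q) (C(q) = -32 + 8*((q + q)*(q - 101)) = -32 + 8*((2*q)*(-101 + q)) = -32 + 8*(2*q*(-101 + q)) = -32 + 16*q*(-101 + q))
C(-191) + ((5 - 2)*(-2))*6 = (-32 - 1616*(-191) + 16*(-191)²) + ((5 - 2)*(-2))*6 = (-32 + 308656 + 16*36481) + (3*(-2))*6 = (-32 + 308656 + 583696) - 6*6 = 892320 - 36 = 892284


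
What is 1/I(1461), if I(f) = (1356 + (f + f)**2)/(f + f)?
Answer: 487/1423240 ≈ 0.00034218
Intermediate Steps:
I(f) = (1356 + 4*f**2)/(2*f) (I(f) = (1356 + (2*f)**2)/((2*f)) = (1356 + 4*f**2)*(1/(2*f)) = (1356 + 4*f**2)/(2*f))
1/I(1461) = 1/(2*1461 + 678/1461) = 1/(2922 + 678*(1/1461)) = 1/(2922 + 226/487) = 1/(1423240/487) = 487/1423240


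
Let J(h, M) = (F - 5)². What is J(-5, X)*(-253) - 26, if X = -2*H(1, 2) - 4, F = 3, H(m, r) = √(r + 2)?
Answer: -1038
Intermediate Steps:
H(m, r) = √(2 + r)
X = -8 (X = -2*√(2 + 2) - 4 = -2*√4 - 4 = -2*2 - 4 = -4 - 4 = -8)
J(h, M) = 4 (J(h, M) = (3 - 5)² = (-2)² = 4)
J(-5, X)*(-253) - 26 = 4*(-253) - 26 = -1012 - 26 = -1038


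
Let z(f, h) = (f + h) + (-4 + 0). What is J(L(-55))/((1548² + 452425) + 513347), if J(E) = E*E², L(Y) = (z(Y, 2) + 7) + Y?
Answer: -128625/373564 ≈ -0.34432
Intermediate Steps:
z(f, h) = -4 + f + h (z(f, h) = (f + h) - 4 = -4 + f + h)
L(Y) = 5 + 2*Y (L(Y) = ((-4 + Y + 2) + 7) + Y = ((-2 + Y) + 7) + Y = (5 + Y) + Y = 5 + 2*Y)
J(E) = E³
J(L(-55))/((1548² + 452425) + 513347) = (5 + 2*(-55))³/((1548² + 452425) + 513347) = (5 - 110)³/((2396304 + 452425) + 513347) = (-105)³/(2848729 + 513347) = -1157625/3362076 = -1157625*1/3362076 = -128625/373564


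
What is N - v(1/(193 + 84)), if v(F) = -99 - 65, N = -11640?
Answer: -11476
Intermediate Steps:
v(F) = -164
N - v(1/(193 + 84)) = -11640 - 1*(-164) = -11640 + 164 = -11476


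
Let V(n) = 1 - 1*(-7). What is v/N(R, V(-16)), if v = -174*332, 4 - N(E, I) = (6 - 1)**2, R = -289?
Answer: 19256/7 ≈ 2750.9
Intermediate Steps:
V(n) = 8 (V(n) = 1 + 7 = 8)
N(E, I) = -21 (N(E, I) = 4 - (6 - 1)**2 = 4 - 1*5**2 = 4 - 1*25 = 4 - 25 = -21)
v = -57768
v/N(R, V(-16)) = -57768/(-21) = -57768*(-1/21) = 19256/7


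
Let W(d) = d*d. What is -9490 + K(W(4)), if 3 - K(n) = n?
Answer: -9503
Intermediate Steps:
W(d) = d²
K(n) = 3 - n
-9490 + K(W(4)) = -9490 + (3 - 1*4²) = -9490 + (3 - 1*16) = -9490 + (3 - 16) = -9490 - 13 = -9503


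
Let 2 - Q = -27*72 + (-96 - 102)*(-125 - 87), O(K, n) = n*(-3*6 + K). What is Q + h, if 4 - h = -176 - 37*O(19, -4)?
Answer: -39998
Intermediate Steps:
O(K, n) = n*(-18 + K)
Q = -40030 (Q = 2 - (-27*72 + (-96 - 102)*(-125 - 87)) = 2 - (-1944 - 198*(-212)) = 2 - (-1944 + 41976) = 2 - 1*40032 = 2 - 40032 = -40030)
h = 32 (h = 4 - (-176 - (-148)*(-18 + 19)) = 4 - (-176 - (-148)) = 4 - (-176 - 37*(-4)) = 4 - (-176 + 148) = 4 - 1*(-28) = 4 + 28 = 32)
Q + h = -40030 + 32 = -39998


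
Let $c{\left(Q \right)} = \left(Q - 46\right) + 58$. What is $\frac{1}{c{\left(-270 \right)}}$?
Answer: $- \frac{1}{258} \approx -0.003876$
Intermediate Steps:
$c{\left(Q \right)} = 12 + Q$ ($c{\left(Q \right)} = \left(-46 + Q\right) + 58 = 12 + Q$)
$\frac{1}{c{\left(-270 \right)}} = \frac{1}{12 - 270} = \frac{1}{-258} = - \frac{1}{258}$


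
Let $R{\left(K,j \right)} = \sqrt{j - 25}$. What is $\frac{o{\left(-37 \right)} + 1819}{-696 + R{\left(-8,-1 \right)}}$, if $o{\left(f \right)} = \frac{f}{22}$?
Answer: $- \frac{6956694}{2664431} - \frac{39981 i \sqrt{26}}{10657724} \approx -2.611 - 0.019128 i$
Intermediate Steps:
$o{\left(f \right)} = \frac{f}{22}$ ($o{\left(f \right)} = f \frac{1}{22} = \frac{f}{22}$)
$R{\left(K,j \right)} = \sqrt{-25 + j}$ ($R{\left(K,j \right)} = \sqrt{j - 25} = \sqrt{-25 + j}$)
$\frac{o{\left(-37 \right)} + 1819}{-696 + R{\left(-8,-1 \right)}} = \frac{\frac{1}{22} \left(-37\right) + 1819}{-696 + \sqrt{-25 - 1}} = \frac{- \frac{37}{22} + 1819}{-696 + \sqrt{-26}} = \frac{39981}{22 \left(-696 + i \sqrt{26}\right)}$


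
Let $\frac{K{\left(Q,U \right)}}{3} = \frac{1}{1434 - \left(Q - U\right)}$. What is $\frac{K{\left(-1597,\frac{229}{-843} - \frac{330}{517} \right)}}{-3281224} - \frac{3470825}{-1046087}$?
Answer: $\frac{1367255140071347341319}{412082956600199396624} \approx 3.3179$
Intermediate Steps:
$K{\left(Q,U \right)} = \frac{3}{1434 + U - Q}$ ($K{\left(Q,U \right)} = \frac{3}{1434 - \left(Q - U\right)} = \frac{3}{1434 + U - Q}$)
$\frac{K{\left(-1597,\frac{229}{-843} - \frac{330}{517} \right)}}{-3281224} - \frac{3470825}{-1046087} = \frac{3 \frac{1}{1434 + \left(\frac{229}{-843} - \frac{330}{517}\right) - -1597}}{-3281224} - \frac{3470825}{-1046087} = \frac{3}{1434 + \left(229 \left(- \frac{1}{843}\right) - \frac{30}{47}\right) + 1597} \left(- \frac{1}{3281224}\right) - - \frac{3470825}{1046087} = \frac{3}{1434 - \frac{36053}{39621} + 1597} \left(- \frac{1}{3281224}\right) + \frac{3470825}{1046087} = \frac{3}{\frac{120055198}{39621}} \left(- \frac{1}{3281224}\right) + \frac{3470825}{1046087} = 3 \cdot \frac{39621}{120055198} \left(- \frac{1}{3281224}\right) + \frac{3470825}{1046087} = \frac{118863}{120055198} \left(- \frac{1}{3281224}\right) + \frac{3470825}{1046087} = - \frac{118863}{393927997002352} + \frac{3470825}{1046087} = \frac{1367255140071347341319}{412082956600199396624}$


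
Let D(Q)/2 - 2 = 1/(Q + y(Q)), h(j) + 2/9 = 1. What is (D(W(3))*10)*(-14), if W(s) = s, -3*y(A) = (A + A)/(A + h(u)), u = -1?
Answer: -2020/3 ≈ -673.33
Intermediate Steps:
h(j) = 7/9 (h(j) = -2/9 + 1 = 7/9)
y(A) = -2*A/(3*(7/9 + A)) (y(A) = -(A + A)/(3*(A + 7/9)) = -2*A/(3*(7/9 + A)))
D(Q) = 4 + 2/(Q - 6*Q/(7 + 9*Q))
(D(W(3))*10)*(-14) = ((2*(7 + 11*3 + 18*3²)/(3*(1 + 9*3)))*10)*(-14) = ((2*(⅓)*(7 + 33 + 18*9)/(1 + 27))*10)*(-14) = ((2*(⅓)*(7 + 33 + 162)/28)*10)*(-14) = ((2*(⅓)*(1/28)*202)*10)*(-14) = ((101/21)*10)*(-14) = (1010/21)*(-14) = -2020/3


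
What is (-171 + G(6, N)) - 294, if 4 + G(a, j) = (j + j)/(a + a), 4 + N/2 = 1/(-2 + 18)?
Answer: -7525/16 ≈ -470.31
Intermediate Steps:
N = -63/8 (N = -8 + 2/(-2 + 18) = -8 + 2/16 = -8 + 2*(1/16) = -8 + ⅛ = -63/8 ≈ -7.8750)
G(a, j) = -4 + j/a (G(a, j) = -4 + (j + j)/(a + a) = -4 + (2*j)/((2*a)) = -4 + (2*j)*(1/(2*a)) = -4 + j/a)
(-171 + G(6, N)) - 294 = (-171 + (-4 - 63/8/6)) - 294 = (-171 + (-4 - 63/8*⅙)) - 294 = (-171 + (-4 - 21/16)) - 294 = (-171 - 85/16) - 294 = -2821/16 - 294 = -7525/16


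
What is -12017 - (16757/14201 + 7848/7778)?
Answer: -663792031410/55227689 ≈ -12019.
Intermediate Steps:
-12017 - (16757/14201 + 7848/7778) = -12017 - (16757*(1/14201) + 7848*(1/7778)) = -12017 - (16757/14201 + 3924/3889) = -12017 - 1*120892697/55227689 = -12017 - 120892697/55227689 = -663792031410/55227689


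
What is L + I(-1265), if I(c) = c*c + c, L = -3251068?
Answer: -1652108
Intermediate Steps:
I(c) = c + c² (I(c) = c² + c = c + c²)
L + I(-1265) = -3251068 - 1265*(1 - 1265) = -3251068 - 1265*(-1264) = -3251068 + 1598960 = -1652108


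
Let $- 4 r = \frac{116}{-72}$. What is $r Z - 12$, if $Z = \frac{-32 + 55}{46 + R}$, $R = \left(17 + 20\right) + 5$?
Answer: $- \frac{75365}{6336} \approx -11.895$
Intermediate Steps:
$r = \frac{29}{72}$ ($r = - \frac{116 \frac{1}{-72}}{4} = - \frac{116 \left(- \frac{1}{72}\right)}{4} = \left(- \frac{1}{4}\right) \left(- \frac{29}{18}\right) = \frac{29}{72} \approx 0.40278$)
$R = 42$ ($R = 37 + 5 = 42$)
$Z = \frac{23}{88}$ ($Z = \frac{-32 + 55}{46 + 42} = \frac{23}{88} \approx 0.26136$)
$r Z - 12 = \frac{29}{72} \cdot \frac{23}{88} - 12 = \frac{667}{6336} - 12 = - \frac{75365}{6336}$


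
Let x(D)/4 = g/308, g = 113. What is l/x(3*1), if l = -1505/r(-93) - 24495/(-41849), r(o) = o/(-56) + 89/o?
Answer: -5050035171489/3466310821 ≈ -1456.9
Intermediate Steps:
r(o) = 89/o - o/56 (r(o) = o*(-1/56) + 89/o = -o/56 + 89/o = 89/o - o/56)
l = -65584872357/30675317 (l = -1505/(89/(-93) - 1/56*(-93)) - 24495/(-41849) = -1505/(89*(-1/93) + 93/56) - 24495*(-1/41849) = -1505/(-89/93 + 93/56) + 24495/41849 = -1505/3665/5208 + 24495/41849 = -1505*5208/3665 + 24495/41849 = -1567608/733 + 24495/41849 = -65584872357/30675317 ≈ -2138.0)
x(D) = 113/77 (x(D) = 4*(113/308) = 113/77)
l/x(3*1) = -65584872357/(30675317*113/77) = -65584872357/30675317*77/113 = -5050035171489/3466310821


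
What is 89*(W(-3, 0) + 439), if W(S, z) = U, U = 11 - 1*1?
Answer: 39961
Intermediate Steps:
U = 10 (U = 11 - 1 = 10)
W(S, z) = 10
89*(W(-3, 0) + 439) = 89*(10 + 439) = 89*449 = 39961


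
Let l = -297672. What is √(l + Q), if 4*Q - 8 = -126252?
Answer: I*√329233 ≈ 573.79*I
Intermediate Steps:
Q = -31561 (Q = 2 + (¼)*(-126252) = 2 - 31563 = -31561)
√(l + Q) = √(-297672 - 31561) = √(-329233) = I*√329233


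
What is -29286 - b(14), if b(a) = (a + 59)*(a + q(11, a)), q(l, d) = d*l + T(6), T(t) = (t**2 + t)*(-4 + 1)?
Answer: -32352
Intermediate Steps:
T(t) = -3*t - 3*t**2 (T(t) = (t + t**2)*(-3) = -3*t - 3*t**2)
q(l, d) = -126 + d*l (q(l, d) = d*l - 3*6*(1 + 6) = d*l - 3*6*7 = d*l - 126 = -126 + d*l)
b(a) = (-126 + 12*a)*(59 + a) (b(a) = (a + 59)*(a + (-126 + a*11)) = (59 + a)*(a + (-126 + 11*a)) = (59 + a)*(-126 + 12*a) = (-126 + 12*a)*(59 + a))
-29286 - b(14) = -29286 - (-7434 + 12*14**2 + 582*14) = -29286 - (-7434 + 12*196 + 8148) = -29286 - (-7434 + 2352 + 8148) = -29286 - 1*3066 = -29286 - 3066 = -32352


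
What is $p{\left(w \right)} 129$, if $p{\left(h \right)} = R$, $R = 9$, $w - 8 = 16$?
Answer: $1161$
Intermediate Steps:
$w = 24$ ($w = 8 + 16 = 24$)
$p{\left(h \right)} = 9$
$p{\left(w \right)} 129 = 9 \cdot 129 = 1161$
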